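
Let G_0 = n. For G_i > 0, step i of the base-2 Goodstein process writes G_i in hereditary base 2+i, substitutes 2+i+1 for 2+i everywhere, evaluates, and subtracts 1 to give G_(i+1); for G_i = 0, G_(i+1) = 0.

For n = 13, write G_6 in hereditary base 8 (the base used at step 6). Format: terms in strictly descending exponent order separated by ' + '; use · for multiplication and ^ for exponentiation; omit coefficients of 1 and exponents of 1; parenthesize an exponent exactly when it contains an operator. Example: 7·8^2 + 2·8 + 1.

8^(8 + 1) + 3·8^3 + 3·8^2 + 2·8 + 7

(0) 13|_2 = 2^(2 + 1) + 2^2 + 1 ↦ 3^(3 + 1) + 3^3 + 1|_3 = 109 ⇒ 108
(1) 108|_3 = 3^(3 + 1) + 3^3 ↦ 4^(4 + 1) + 4^4|_4 = 1280 ⇒ 1279
(2) 1279|_4 = 4^(4 + 1) + 3·4^3 + 3·4^2 + 3·4 + 3 ↦ 5^(5 + 1) + 3·5^3 + 3·5^2 + 3·5 + 3|_5 = 16093 ⇒ 16092
(3) 16092|_5 = 5^(5 + 1) + 3·5^3 + 3·5^2 + 3·5 + 2 ↦ 6^(6 + 1) + 3·6^3 + 3·6^2 + 3·6 + 2|_6 = 280712 ⇒ 280711
(4) 280711|_6 = 6^(6 + 1) + 3·6^3 + 3·6^2 + 3·6 + 1 ↦ 7^(7 + 1) + 3·7^3 + 3·7^2 + 3·7 + 1|_7 = 5765999 ⇒ 5765998
(5) 5765998|_7 = 7^(7 + 1) + 3·7^3 + 3·7^2 + 3·7 ↦ 8^(8 + 1) + 3·8^3 + 3·8^2 + 3·8|_8 = 134219480 ⇒ 134219479
(6) 134219479|_8 = 8^(8 + 1) + 3·8^3 + 3·8^2 + 2·8 + 7 ↦ 9^(9 + 1) + 3·9^3 + 3·9^2 + 2·9 + 7|_9 = 3486786856 ⇒ 3486786855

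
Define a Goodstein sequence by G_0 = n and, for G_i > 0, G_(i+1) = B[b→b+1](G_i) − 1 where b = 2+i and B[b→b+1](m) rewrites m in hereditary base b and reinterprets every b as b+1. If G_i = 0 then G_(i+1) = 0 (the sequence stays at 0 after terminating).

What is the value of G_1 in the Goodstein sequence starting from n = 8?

step 0: 8 = 2^(2 + 1); sub 3 for 2: 3^(3 + 1); = 81; G_1 = 81−1 = 80
step 1: 80 = 2·3^3 + 2·3^2 + 2·3 + 2; sub 4 for 3: 2·4^4 + 2·4^2 + 2·4 + 2; = 554; G_2 = 554−1 = 553

80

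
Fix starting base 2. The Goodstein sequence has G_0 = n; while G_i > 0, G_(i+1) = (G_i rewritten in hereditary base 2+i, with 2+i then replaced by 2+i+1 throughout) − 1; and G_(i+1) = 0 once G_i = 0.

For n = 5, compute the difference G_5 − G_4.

i=0: 5 = 2^2 + 1 (b=2); 2→3: 3^3 + 1 = 28; 28−1 = 27
i=1: 27 = 3^3 (b=3); 3→4: 4^4 = 256; 256−1 = 255
i=2: 255 = 3·4^3 + 3·4^2 + 3·4 + 3 (b=4); 4→5: 3·5^3 + 3·5^2 + 3·5 + 3 = 468; 468−1 = 467
i=3: 467 = 3·5^3 + 3·5^2 + 3·5 + 2 (b=5); 5→6: 3·6^3 + 3·6^2 + 3·6 + 2 = 776; 776−1 = 775
i=4: 775 = 3·6^3 + 3·6^2 + 3·6 + 1 (b=6); 6→7: 3·7^3 + 3·7^2 + 3·7 + 1 = 1198; 1198−1 = 1197

422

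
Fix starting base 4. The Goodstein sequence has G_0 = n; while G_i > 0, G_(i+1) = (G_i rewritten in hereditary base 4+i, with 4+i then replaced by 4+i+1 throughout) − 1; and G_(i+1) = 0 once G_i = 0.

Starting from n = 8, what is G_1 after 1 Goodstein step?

G_0=8  [base 4] 2·4  →[4↦5]→  2·5 = 10  −1 ⇒ G_1=9
G_1=9  [base 5] 5 + 4  →[5↦6]→  6 + 4 = 10  −1 ⇒ G_2=9

9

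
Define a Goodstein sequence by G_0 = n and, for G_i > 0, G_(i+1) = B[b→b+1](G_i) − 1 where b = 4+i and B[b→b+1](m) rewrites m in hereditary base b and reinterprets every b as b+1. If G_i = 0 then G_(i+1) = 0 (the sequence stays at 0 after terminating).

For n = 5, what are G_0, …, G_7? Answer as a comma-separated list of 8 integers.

5, 5, 5, 4, 3, 2, 1, 0

(0) 5|_4 = 4 + 1 ↦ 5 + 1|_5 = 6 ⇒ 5
(1) 5|_5 = 5 ↦ 6|_6 = 6 ⇒ 5
(2) 5|_6 = 5 ↦ 5|_7 = 5 ⇒ 4
(3) 4|_7 = 4 ↦ 4|_8 = 4 ⇒ 3
(4) 3|_8 = 3 ↦ 3|_9 = 3 ⇒ 2
(5) 2|_9 = 2 ↦ 2|_10 = 2 ⇒ 1
(6) 1|_10 = 1 ↦ 1|_11 = 1 ⇒ 0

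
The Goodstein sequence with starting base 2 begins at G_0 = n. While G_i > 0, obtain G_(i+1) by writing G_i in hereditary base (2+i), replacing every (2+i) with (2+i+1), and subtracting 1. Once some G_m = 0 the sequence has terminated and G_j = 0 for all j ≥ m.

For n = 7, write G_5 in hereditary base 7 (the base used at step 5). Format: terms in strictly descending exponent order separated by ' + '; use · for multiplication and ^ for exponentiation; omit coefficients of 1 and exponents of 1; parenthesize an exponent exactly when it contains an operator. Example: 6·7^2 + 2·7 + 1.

7^7

[0] 7 ≡ 2^2 + 2 + 1 (base 2). Lift 3: 31. −1: 30.
[1] 30 ≡ 3^3 + 3 (base 3). Lift 4: 260. −1: 259.
[2] 259 ≡ 4^4 + 3 (base 4). Lift 5: 3128. −1: 3127.
[3] 3127 ≡ 5^5 + 2 (base 5). Lift 6: 46658. −1: 46657.
[4] 46657 ≡ 6^6 + 1 (base 6). Lift 7: 823544. −1: 823543.
[5] 823543 ≡ 7^7 (base 7). Lift 8: 16777216. −1: 16777215.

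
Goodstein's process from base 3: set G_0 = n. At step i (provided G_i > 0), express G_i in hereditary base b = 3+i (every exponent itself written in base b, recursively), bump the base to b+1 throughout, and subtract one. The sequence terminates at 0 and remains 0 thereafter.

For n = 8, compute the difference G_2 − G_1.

base 3: 8 = 2·3 + 2; at 4: 2·4 + 2 = 10; next = 9
base 4: 9 = 2·4 + 1; at 5: 2·5 + 1 = 11; next = 10

1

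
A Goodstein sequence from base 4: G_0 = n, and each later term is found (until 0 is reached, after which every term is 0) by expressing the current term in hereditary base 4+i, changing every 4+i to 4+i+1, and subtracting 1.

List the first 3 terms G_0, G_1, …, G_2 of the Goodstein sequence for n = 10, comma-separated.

10, 11, 12

step 0: 10 = 2·4 + 2; sub 5 for 4: 2·5 + 2; = 12; G_1 = 12−1 = 11
step 1: 11 = 2·5 + 1; sub 6 for 5: 2·6 + 1; = 13; G_2 = 13−1 = 12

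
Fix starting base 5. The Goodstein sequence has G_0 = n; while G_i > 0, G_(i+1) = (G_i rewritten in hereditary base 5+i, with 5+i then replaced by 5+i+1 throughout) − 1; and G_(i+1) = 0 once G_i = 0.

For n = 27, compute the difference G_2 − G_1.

[0] 27 ≡ 5^2 + 2 (base 5). Lift 6: 38. −1: 37.
[1] 37 ≡ 6^2 + 1 (base 6). Lift 7: 50. −1: 49.

12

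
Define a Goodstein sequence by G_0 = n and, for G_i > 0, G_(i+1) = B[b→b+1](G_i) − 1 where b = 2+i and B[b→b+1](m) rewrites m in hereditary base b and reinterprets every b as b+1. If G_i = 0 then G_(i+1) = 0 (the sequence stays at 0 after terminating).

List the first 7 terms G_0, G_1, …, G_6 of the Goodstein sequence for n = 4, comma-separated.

4, 26, 41, 60, 83, 109, 139

G_0=4  [base 2] 2^2  →[2↦3]→  3^3 = 27  −1 ⇒ G_1=26
G_1=26  [base 3] 2·3^2 + 2·3 + 2  →[3↦4]→  2·4^2 + 2·4 + 2 = 42  −1 ⇒ G_2=41
G_2=41  [base 4] 2·4^2 + 2·4 + 1  →[4↦5]→  2·5^2 + 2·5 + 1 = 61  −1 ⇒ G_3=60
G_3=60  [base 5] 2·5^2 + 2·5  →[5↦6]→  2·6^2 + 2·6 = 84  −1 ⇒ G_4=83
G_4=83  [base 6] 2·6^2 + 6 + 5  →[6↦7]→  2·7^2 + 7 + 5 = 110  −1 ⇒ G_5=109
G_5=109  [base 7] 2·7^2 + 7 + 4  →[7↦8]→  2·8^2 + 8 + 4 = 140  −1 ⇒ G_6=139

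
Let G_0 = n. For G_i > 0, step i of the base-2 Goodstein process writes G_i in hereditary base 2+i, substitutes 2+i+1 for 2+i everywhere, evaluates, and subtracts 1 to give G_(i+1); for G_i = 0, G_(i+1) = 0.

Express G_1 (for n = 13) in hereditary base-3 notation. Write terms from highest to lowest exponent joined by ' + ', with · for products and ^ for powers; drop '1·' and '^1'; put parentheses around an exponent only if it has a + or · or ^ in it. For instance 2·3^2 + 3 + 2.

step 0: 13 = 2^(2 + 1) + 2^2 + 1; sub 3 for 2: 3^(3 + 1) + 3^3 + 1; = 109; G_1 = 109−1 = 108
step 1: 108 = 3^(3 + 1) + 3^3; sub 4 for 3: 4^(4 + 1) + 4^4; = 1280; G_2 = 1280−1 = 1279

3^(3 + 1) + 3^3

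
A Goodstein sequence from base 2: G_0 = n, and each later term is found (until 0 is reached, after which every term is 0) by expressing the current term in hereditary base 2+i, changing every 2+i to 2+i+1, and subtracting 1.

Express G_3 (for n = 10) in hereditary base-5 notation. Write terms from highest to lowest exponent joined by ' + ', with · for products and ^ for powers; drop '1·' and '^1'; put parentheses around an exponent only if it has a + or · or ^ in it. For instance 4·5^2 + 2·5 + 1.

5^(5 + 1)

10 —HB2→ 2^(2 + 1) + 2 —bump→ 3^(3 + 1) + 3 = 84 —(−1)→ 83
83 —HB3→ 3^(3 + 1) + 2 —bump→ 4^(4 + 1) + 2 = 1026 —(−1)→ 1025
1025 —HB4→ 4^(4 + 1) + 1 —bump→ 5^(5 + 1) + 1 = 15626 —(−1)→ 15625
15625 —HB5→ 5^(5 + 1) —bump→ 6^(6 + 1) = 279936 —(−1)→ 279935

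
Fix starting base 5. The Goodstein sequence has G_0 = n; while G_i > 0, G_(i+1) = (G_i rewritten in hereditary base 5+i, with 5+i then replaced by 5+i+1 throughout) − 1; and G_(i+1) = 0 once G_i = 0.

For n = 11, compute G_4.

G_0=11  [base 5] 2·5 + 1  →[5↦6]→  2·6 + 1 = 13  −1 ⇒ G_1=12
G_1=12  [base 6] 2·6  →[6↦7]→  2·7 = 14  −1 ⇒ G_2=13
G_2=13  [base 7] 7 + 6  →[7↦8]→  8 + 6 = 14  −1 ⇒ G_3=13
G_3=13  [base 8] 8 + 5  →[8↦9]→  9 + 5 = 14  −1 ⇒ G_4=13
G_4=13  [base 9] 9 + 4  →[9↦10]→  10 + 4 = 14  −1 ⇒ G_5=13

13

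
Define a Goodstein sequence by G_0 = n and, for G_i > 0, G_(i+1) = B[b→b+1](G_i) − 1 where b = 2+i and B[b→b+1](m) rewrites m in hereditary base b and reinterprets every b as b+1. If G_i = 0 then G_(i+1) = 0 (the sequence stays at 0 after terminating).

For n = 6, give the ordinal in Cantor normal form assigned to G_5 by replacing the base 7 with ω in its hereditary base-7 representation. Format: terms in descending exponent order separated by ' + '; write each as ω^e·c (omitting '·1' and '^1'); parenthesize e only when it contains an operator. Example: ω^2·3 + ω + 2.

i=0: 6 = 2^2 + 2 (b=2); 2→3: 3^3 + 3 = 30; 30−1 = 29
i=1: 29 = 3^3 + 2 (b=3); 3→4: 4^4 + 2 = 258; 258−1 = 257
i=2: 257 = 4^4 + 1 (b=4); 4→5: 5^5 + 1 = 3126; 3126−1 = 3125
i=3: 3125 = 5^5 (b=5); 5→6: 6^6 = 46656; 46656−1 = 46655
i=4: 46655 = 5·6^5 + 5·6^4 + 5·6^3 + 5·6^2 + 5·6 + 5 (b=6); 6→7: 5·7^5 + 5·7^4 + 5·7^3 + 5·7^2 + 5·7 + 5 = 98040; 98040−1 = 98039
i=5: 98039 = 5·7^5 + 5·7^4 + 5·7^3 + 5·7^2 + 5·7 + 4 (b=7); 7→8: 5·8^5 + 5·8^4 + 5·8^3 + 5·8^2 + 5·8 + 4 = 187244; 187244−1 = 187243

ω^5·5 + ω^4·5 + ω^3·5 + ω^2·5 + ω·5 + 4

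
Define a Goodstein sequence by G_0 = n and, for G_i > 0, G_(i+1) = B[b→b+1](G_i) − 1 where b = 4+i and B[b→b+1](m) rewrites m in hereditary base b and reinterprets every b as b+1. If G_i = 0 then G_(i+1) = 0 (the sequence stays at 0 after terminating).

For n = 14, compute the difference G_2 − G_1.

base 4: 14 = 3·4 + 2; at 5: 3·5 + 2 = 17; next = 16
base 5: 16 = 3·5 + 1; at 6: 3·6 + 1 = 19; next = 18

2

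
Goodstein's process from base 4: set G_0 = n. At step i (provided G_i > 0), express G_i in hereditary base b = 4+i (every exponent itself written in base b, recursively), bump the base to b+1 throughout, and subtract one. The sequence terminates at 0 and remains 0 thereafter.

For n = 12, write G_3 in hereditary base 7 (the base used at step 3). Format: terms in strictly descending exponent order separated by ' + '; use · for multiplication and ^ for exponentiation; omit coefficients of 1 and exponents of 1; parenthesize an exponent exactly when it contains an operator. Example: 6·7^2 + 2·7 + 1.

2·7 + 2

G_0 = 12. HB_4(12) = 3·4. Bump = 15. G_1 = 14.
G_1 = 14. HB_5(14) = 2·5 + 4. Bump = 16. G_2 = 15.
G_2 = 15. HB_6(15) = 2·6 + 3. Bump = 17. G_3 = 16.
G_3 = 16. HB_7(16) = 2·7 + 2. Bump = 18. G_4 = 17.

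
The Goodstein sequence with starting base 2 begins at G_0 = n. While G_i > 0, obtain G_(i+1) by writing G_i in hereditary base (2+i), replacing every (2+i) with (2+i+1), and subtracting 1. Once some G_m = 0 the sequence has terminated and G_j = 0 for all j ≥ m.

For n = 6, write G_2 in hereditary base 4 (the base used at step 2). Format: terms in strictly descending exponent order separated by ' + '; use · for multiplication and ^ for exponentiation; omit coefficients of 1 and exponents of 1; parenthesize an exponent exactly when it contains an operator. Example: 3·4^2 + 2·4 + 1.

base 2: 6 = 2^2 + 2; at 3: 3^3 + 3 = 30; next = 29
base 3: 29 = 3^3 + 2; at 4: 4^4 + 2 = 258; next = 257

4^4 + 1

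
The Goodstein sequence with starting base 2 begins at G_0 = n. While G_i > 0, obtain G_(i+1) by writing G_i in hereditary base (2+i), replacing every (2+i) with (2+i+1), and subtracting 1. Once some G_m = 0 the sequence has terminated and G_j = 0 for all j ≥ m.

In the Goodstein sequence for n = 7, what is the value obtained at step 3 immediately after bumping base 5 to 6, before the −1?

G_0=7  [base 2] 2^2 + 2 + 1  →[2↦3]→  3^3 + 3 + 1 = 31  −1 ⇒ G_1=30
G_1=30  [base 3] 3^3 + 3  →[3↦4]→  4^4 + 4 = 260  −1 ⇒ G_2=259
G_2=259  [base 4] 4^4 + 3  →[4↦5]→  5^5 + 3 = 3128  −1 ⇒ G_3=3127
G_3=3127  [base 5] 5^5 + 2  →[5↦6]→  6^6 + 2 = 46658  −1 ⇒ G_4=46657

46658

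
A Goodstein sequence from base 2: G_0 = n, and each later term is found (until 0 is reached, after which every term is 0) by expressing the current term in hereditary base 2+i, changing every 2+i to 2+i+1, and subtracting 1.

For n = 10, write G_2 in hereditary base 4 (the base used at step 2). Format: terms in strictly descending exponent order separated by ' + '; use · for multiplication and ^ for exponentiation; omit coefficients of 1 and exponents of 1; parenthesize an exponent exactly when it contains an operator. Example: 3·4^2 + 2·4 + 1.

4^(4 + 1) + 1

G_0 = 10. HB_2(10) = 2^(2 + 1) + 2. Bump = 84. G_1 = 83.
G_1 = 83. HB_3(83) = 3^(3 + 1) + 2. Bump = 1026. G_2 = 1025.
G_2 = 1025. HB_4(1025) = 4^(4 + 1) + 1. Bump = 15626. G_3 = 15625.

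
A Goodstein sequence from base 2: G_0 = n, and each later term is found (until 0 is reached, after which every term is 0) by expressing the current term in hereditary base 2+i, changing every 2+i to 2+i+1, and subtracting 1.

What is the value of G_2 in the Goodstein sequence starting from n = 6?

(0) 6|_2 = 2^2 + 2 ↦ 3^3 + 3|_3 = 30 ⇒ 29
(1) 29|_3 = 3^3 + 2 ↦ 4^4 + 2|_4 = 258 ⇒ 257
(2) 257|_4 = 4^4 + 1 ↦ 5^5 + 1|_5 = 3126 ⇒ 3125

257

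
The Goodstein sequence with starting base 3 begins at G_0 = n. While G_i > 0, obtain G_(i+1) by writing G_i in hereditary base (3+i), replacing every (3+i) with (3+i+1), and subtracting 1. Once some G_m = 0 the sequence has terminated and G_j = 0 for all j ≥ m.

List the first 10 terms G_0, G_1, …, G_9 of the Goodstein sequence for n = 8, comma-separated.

base 3: 8 = 2·3 + 2; at 4: 2·4 + 2 = 10; next = 9
base 4: 9 = 2·4 + 1; at 5: 2·5 + 1 = 11; next = 10
base 5: 10 = 2·5; at 6: 2·6 = 12; next = 11
base 6: 11 = 6 + 5; at 7: 7 + 5 = 12; next = 11
base 7: 11 = 7 + 4; at 8: 8 + 4 = 12; next = 11
base 8: 11 = 8 + 3; at 9: 9 + 3 = 12; next = 11
base 9: 11 = 9 + 2; at 10: 10 + 2 = 12; next = 11
base 10: 11 = 10 + 1; at 11: 11 + 1 = 12; next = 11
base 11: 11 = 11; at 12: 12 = 12; next = 11

8, 9, 10, 11, 11, 11, 11, 11, 11, 11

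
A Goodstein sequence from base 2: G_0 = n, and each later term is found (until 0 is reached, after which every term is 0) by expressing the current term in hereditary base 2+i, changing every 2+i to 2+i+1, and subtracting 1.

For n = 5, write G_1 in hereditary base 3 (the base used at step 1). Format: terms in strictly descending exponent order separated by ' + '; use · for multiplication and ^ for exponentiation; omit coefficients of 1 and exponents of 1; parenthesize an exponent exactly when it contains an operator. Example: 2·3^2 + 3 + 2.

G_0 = 5. HB_2(5) = 2^2 + 1. Bump = 28. G_1 = 27.
G_1 = 27. HB_3(27) = 3^3. Bump = 256. G_2 = 255.

3^3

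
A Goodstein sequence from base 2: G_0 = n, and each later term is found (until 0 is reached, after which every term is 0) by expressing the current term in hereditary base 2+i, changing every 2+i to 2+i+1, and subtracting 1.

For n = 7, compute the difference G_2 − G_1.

base 2: 7 = 2^2 + 2 + 1; at 3: 3^3 + 3 + 1 = 31; next = 30
base 3: 30 = 3^3 + 3; at 4: 4^4 + 4 = 260; next = 259

229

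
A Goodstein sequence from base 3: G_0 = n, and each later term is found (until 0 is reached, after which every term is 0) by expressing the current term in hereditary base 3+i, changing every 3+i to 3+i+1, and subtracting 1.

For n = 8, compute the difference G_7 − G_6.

0

i=0: 8 = 2·3 + 2 (b=3); 3→4: 2·4 + 2 = 10; 10−1 = 9
i=1: 9 = 2·4 + 1 (b=4); 4→5: 2·5 + 1 = 11; 11−1 = 10
i=2: 10 = 2·5 (b=5); 5→6: 2·6 = 12; 12−1 = 11
i=3: 11 = 6 + 5 (b=6); 6→7: 7 + 5 = 12; 12−1 = 11
i=4: 11 = 7 + 4 (b=7); 7→8: 8 + 4 = 12; 12−1 = 11
i=5: 11 = 8 + 3 (b=8); 8→9: 9 + 3 = 12; 12−1 = 11
i=6: 11 = 9 + 2 (b=9); 9→10: 10 + 2 = 12; 12−1 = 11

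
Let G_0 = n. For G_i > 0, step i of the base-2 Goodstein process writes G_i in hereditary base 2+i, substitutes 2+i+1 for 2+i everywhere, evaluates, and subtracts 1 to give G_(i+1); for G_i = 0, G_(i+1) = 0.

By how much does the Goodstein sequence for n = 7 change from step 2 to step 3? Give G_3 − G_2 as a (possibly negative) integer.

7 —HB2→ 2^2 + 2 + 1 —bump→ 3^3 + 3 + 1 = 31 —(−1)→ 30
30 —HB3→ 3^3 + 3 —bump→ 4^4 + 4 = 260 —(−1)→ 259
259 —HB4→ 4^4 + 3 —bump→ 5^5 + 3 = 3128 —(−1)→ 3127

2868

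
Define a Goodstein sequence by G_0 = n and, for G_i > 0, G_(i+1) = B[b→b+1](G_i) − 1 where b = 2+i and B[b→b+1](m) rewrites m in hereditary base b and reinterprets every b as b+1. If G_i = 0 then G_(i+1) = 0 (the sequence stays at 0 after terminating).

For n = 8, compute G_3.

6310

i=0: 8 = 2^(2 + 1) (b=2); 2→3: 3^(3 + 1) = 81; 81−1 = 80
i=1: 80 = 2·3^3 + 2·3^2 + 2·3 + 2 (b=3); 3→4: 2·4^4 + 2·4^2 + 2·4 + 2 = 554; 554−1 = 553
i=2: 553 = 2·4^4 + 2·4^2 + 2·4 + 1 (b=4); 4→5: 2·5^5 + 2·5^2 + 2·5 + 1 = 6311; 6311−1 = 6310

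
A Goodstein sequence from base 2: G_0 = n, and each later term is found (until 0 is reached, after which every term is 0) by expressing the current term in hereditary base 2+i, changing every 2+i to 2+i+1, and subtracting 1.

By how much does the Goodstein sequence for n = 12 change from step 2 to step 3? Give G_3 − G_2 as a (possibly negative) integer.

i=0: 12 = 2^(2 + 1) + 2^2 (b=2); 2→3: 3^(3 + 1) + 3^3 = 108; 108−1 = 107
i=1: 107 = 3^(3 + 1) + 2·3^2 + 2·3 + 2 (b=3); 3→4: 4^(4 + 1) + 2·4^2 + 2·4 + 2 = 1066; 1066−1 = 1065
i=2: 1065 = 4^(4 + 1) + 2·4^2 + 2·4 + 1 (b=4); 4→5: 5^(5 + 1) + 2·5^2 + 2·5 + 1 = 15686; 15686−1 = 15685

14620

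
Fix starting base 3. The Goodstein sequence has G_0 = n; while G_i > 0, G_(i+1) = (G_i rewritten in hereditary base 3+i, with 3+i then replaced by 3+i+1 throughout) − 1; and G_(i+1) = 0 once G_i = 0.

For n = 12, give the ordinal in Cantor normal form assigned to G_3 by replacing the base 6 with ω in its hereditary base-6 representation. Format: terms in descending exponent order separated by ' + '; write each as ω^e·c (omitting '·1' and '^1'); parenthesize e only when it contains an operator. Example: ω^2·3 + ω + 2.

base 3: 12 = 3^2 + 3; at 4: 4^2 + 4 = 20; next = 19
base 4: 19 = 4^2 + 3; at 5: 5^2 + 3 = 28; next = 27
base 5: 27 = 5^2 + 2; at 6: 6^2 + 2 = 38; next = 37
base 6: 37 = 6^2 + 1; at 7: 7^2 + 1 = 50; next = 49

ω^2 + 1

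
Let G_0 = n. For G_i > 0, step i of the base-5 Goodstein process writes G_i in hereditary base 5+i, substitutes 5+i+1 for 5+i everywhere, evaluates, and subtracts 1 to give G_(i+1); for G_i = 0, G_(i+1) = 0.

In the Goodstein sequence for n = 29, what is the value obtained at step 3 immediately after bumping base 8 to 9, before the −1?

82

G_0=29  [base 5] 5^2 + 4  →[5↦6]→  6^2 + 4 = 40  −1 ⇒ G_1=39
G_1=39  [base 6] 6^2 + 3  →[6↦7]→  7^2 + 3 = 52  −1 ⇒ G_2=51
G_2=51  [base 7] 7^2 + 2  →[7↦8]→  8^2 + 2 = 66  −1 ⇒ G_3=65
G_3=65  [base 8] 8^2 + 1  →[8↦9]→  9^2 + 1 = 82  −1 ⇒ G_4=81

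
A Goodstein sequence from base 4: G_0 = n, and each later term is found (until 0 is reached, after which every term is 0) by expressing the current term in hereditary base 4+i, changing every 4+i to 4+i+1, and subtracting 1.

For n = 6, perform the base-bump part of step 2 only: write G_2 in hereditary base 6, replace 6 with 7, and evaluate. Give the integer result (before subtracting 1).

G_0 = 6. HB_4(6) = 4 + 2. Bump = 7. G_1 = 6.
G_1 = 6. HB_5(6) = 5 + 1. Bump = 7. G_2 = 6.

7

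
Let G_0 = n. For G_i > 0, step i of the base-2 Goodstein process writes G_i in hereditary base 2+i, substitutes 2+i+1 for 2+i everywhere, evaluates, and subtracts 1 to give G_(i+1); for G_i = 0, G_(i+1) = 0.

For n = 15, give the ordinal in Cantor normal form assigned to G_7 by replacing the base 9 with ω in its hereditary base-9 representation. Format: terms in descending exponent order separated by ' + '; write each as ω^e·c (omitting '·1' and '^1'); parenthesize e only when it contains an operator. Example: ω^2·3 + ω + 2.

base 2: 15 = 2^(2 + 1) + 2^2 + 2 + 1; at 3: 3^(3 + 1) + 3^3 + 3 + 1 = 112; next = 111
base 3: 111 = 3^(3 + 1) + 3^3 + 3; at 4: 4^(4 + 1) + 4^4 + 4 = 1284; next = 1283
base 4: 1283 = 4^(4 + 1) + 4^4 + 3; at 5: 5^(5 + 1) + 5^5 + 3 = 18753; next = 18752
base 5: 18752 = 5^(5 + 1) + 5^5 + 2; at 6: 6^(6 + 1) + 6^6 + 2 = 326594; next = 326593
base 6: 326593 = 6^(6 + 1) + 6^6 + 1; at 7: 7^(7 + 1) + 7^7 + 1 = 6588345; next = 6588344
base 7: 6588344 = 7^(7 + 1) + 7^7; at 8: 8^(8 + 1) + 8^8 = 150994944; next = 150994943
base 8: 150994943 = 8^(8 + 1) + 7·8^7 + 7·8^6 + 7·8^5 + 7·8^4 + 7·8^3 + 7·8^2 + 7·8 + 7; at 9: 9^(9 + 1) + 7·9^7 + 7·9^6 + 7·9^5 + 7·9^4 + 7·9^3 + 7·9^2 + 7·9 + 7 = 3524450281; next = 3524450280

ω^(ω + 1) + ω^7·7 + ω^6·7 + ω^5·7 + ω^4·7 + ω^3·7 + ω^2·7 + ω·7 + 6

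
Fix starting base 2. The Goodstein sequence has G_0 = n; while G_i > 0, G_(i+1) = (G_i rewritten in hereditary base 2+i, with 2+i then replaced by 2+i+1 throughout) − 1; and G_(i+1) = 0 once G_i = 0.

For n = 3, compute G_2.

(0) 3|_2 = 2 + 1 ↦ 3 + 1|_3 = 4 ⇒ 3
(1) 3|_3 = 3 ↦ 4|_4 = 4 ⇒ 3
(2) 3|_4 = 3 ↦ 3|_5 = 3 ⇒ 2

3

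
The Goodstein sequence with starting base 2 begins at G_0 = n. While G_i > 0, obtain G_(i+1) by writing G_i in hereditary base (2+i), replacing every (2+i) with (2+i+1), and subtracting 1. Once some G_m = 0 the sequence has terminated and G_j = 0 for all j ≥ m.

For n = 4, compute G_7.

G_0=4  [base 2] 2^2  →[2↦3]→  3^3 = 27  −1 ⇒ G_1=26
G_1=26  [base 3] 2·3^2 + 2·3 + 2  →[3↦4]→  2·4^2 + 2·4 + 2 = 42  −1 ⇒ G_2=41
G_2=41  [base 4] 2·4^2 + 2·4 + 1  →[4↦5]→  2·5^2 + 2·5 + 1 = 61  −1 ⇒ G_3=60
G_3=60  [base 5] 2·5^2 + 2·5  →[5↦6]→  2·6^2 + 2·6 = 84  −1 ⇒ G_4=83
G_4=83  [base 6] 2·6^2 + 6 + 5  →[6↦7]→  2·7^2 + 7 + 5 = 110  −1 ⇒ G_5=109
G_5=109  [base 7] 2·7^2 + 7 + 4  →[7↦8]→  2·8^2 + 8 + 4 = 140  −1 ⇒ G_6=139
G_6=139  [base 8] 2·8^2 + 8 + 3  →[8↦9]→  2·9^2 + 9 + 3 = 174  −1 ⇒ G_7=173

173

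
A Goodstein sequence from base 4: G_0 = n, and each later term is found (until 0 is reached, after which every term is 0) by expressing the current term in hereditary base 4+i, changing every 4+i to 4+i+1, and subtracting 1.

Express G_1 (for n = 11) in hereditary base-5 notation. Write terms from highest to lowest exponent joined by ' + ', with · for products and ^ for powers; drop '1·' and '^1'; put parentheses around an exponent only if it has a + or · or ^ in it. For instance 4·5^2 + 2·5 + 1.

2·5 + 2

G_0=11  [base 4] 2·4 + 3  →[4↦5]→  2·5 + 3 = 13  −1 ⇒ G_1=12
G_1=12  [base 5] 2·5 + 2  →[5↦6]→  2·6 + 2 = 14  −1 ⇒ G_2=13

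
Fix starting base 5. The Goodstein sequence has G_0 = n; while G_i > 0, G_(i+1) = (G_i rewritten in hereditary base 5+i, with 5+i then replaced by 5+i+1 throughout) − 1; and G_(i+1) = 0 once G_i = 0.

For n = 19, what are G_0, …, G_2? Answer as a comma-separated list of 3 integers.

19, 21, 23

[0] 19 ≡ 3·5 + 4 (base 5). Lift 6: 22. −1: 21.
[1] 21 ≡ 3·6 + 3 (base 6). Lift 7: 24. −1: 23.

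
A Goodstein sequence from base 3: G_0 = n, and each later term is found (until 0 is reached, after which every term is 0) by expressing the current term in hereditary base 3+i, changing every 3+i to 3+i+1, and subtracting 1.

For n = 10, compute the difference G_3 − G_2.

3

G_0=10  [base 3] 3^2 + 1  →[3↦4]→  4^2 + 1 = 17  −1 ⇒ G_1=16
G_1=16  [base 4] 4^2  →[4↦5]→  5^2 = 25  −1 ⇒ G_2=24
G_2=24  [base 5] 4·5 + 4  →[5↦6]→  4·6 + 4 = 28  −1 ⇒ G_3=27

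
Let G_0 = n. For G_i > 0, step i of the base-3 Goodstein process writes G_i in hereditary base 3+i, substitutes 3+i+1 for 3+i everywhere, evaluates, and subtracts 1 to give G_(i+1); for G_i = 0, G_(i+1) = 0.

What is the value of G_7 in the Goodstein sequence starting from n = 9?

(0) 9|_3 = 3^2 ↦ 4^2|_4 = 16 ⇒ 15
(1) 15|_4 = 3·4 + 3 ↦ 3·5 + 3|_5 = 18 ⇒ 17
(2) 17|_5 = 3·5 + 2 ↦ 3·6 + 2|_6 = 20 ⇒ 19
(3) 19|_6 = 3·6 + 1 ↦ 3·7 + 1|_7 = 22 ⇒ 21
(4) 21|_7 = 3·7 ↦ 3·8|_8 = 24 ⇒ 23
(5) 23|_8 = 2·8 + 7 ↦ 2·9 + 7|_9 = 25 ⇒ 24
(6) 24|_9 = 2·9 + 6 ↦ 2·10 + 6|_10 = 26 ⇒ 25
(7) 25|_10 = 2·10 + 5 ↦ 2·11 + 5|_11 = 27 ⇒ 26

25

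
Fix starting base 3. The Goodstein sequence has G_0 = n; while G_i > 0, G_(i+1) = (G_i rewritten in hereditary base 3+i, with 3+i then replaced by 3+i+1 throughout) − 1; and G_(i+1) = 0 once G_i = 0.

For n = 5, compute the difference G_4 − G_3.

-1

G_0 = 5. HB_3(5) = 3 + 2. Bump = 6. G_1 = 5.
G_1 = 5. HB_4(5) = 4 + 1. Bump = 6. G_2 = 5.
G_2 = 5. HB_5(5) = 5. Bump = 6. G_3 = 5.
G_3 = 5. HB_6(5) = 5. Bump = 5. G_4 = 4.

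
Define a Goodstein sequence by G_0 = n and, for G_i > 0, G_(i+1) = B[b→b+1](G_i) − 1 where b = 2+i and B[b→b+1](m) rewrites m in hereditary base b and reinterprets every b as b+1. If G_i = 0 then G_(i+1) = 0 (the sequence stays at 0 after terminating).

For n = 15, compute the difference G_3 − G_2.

17469

i=0: 15 = 2^(2 + 1) + 2^2 + 2 + 1 (b=2); 2→3: 3^(3 + 1) + 3^3 + 3 + 1 = 112; 112−1 = 111
i=1: 111 = 3^(3 + 1) + 3^3 + 3 (b=3); 3→4: 4^(4 + 1) + 4^4 + 4 = 1284; 1284−1 = 1283
i=2: 1283 = 4^(4 + 1) + 4^4 + 3 (b=4); 4→5: 5^(5 + 1) + 5^5 + 3 = 18753; 18753−1 = 18752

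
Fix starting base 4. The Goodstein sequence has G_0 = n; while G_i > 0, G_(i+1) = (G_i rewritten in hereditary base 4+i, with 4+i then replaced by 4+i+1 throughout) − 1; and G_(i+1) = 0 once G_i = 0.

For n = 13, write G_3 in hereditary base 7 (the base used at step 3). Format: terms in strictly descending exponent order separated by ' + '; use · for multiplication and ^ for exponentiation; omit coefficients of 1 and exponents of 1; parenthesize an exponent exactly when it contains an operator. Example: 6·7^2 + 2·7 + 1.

step 0: 13 = 3·4 + 1; sub 5 for 4: 3·5 + 1; = 16; G_1 = 16−1 = 15
step 1: 15 = 3·5; sub 6 for 5: 3·6; = 18; G_2 = 18−1 = 17
step 2: 17 = 2·6 + 5; sub 7 for 6: 2·7 + 5; = 19; G_3 = 19−1 = 18
step 3: 18 = 2·7 + 4; sub 8 for 7: 2·8 + 4; = 20; G_4 = 20−1 = 19

2·7 + 4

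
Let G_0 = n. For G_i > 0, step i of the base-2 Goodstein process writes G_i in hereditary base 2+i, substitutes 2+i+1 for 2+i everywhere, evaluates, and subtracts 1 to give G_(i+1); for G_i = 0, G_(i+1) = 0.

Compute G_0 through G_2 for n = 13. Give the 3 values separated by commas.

13, 108, 1279

i=0: 13 = 2^(2 + 1) + 2^2 + 1 (b=2); 2→3: 3^(3 + 1) + 3^3 + 1 = 109; 109−1 = 108
i=1: 108 = 3^(3 + 1) + 3^3 (b=3); 3→4: 4^(4 + 1) + 4^4 = 1280; 1280−1 = 1279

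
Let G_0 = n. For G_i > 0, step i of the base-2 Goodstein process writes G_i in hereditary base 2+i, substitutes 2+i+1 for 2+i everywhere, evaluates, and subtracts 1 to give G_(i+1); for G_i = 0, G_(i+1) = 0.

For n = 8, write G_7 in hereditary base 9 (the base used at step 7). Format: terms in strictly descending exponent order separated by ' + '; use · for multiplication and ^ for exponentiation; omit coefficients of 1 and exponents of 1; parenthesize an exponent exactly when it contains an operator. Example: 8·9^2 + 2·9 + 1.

G_0 = 8. HB_2(8) = 2^(2 + 1). Bump = 81. G_1 = 80.
G_1 = 80. HB_3(80) = 2·3^3 + 2·3^2 + 2·3 + 2. Bump = 554. G_2 = 553.
G_2 = 553. HB_4(553) = 2·4^4 + 2·4^2 + 2·4 + 1. Bump = 6311. G_3 = 6310.
G_3 = 6310. HB_5(6310) = 2·5^5 + 2·5^2 + 2·5. Bump = 93396. G_4 = 93395.
G_4 = 93395. HB_6(93395) = 2·6^6 + 2·6^2 + 6 + 5. Bump = 1647196. G_5 = 1647195.
G_5 = 1647195. HB_7(1647195) = 2·7^7 + 2·7^2 + 7 + 4. Bump = 33554572. G_6 = 33554571.
G_6 = 33554571. HB_8(33554571) = 2·8^8 + 2·8^2 + 8 + 3. Bump = 774841152. G_7 = 774841151.
G_7 = 774841151. HB_9(774841151) = 2·9^9 + 2·9^2 + 9 + 2. Bump = 20000000212. G_8 = 20000000211.

2·9^9 + 2·9^2 + 9 + 2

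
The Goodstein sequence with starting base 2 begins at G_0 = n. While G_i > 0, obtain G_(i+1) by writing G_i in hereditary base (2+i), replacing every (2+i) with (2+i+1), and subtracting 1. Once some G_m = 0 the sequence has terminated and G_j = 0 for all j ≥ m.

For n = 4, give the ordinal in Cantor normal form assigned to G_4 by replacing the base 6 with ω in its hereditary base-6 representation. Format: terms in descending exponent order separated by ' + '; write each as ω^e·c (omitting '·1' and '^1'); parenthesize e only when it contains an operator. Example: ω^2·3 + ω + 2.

ω^2·2 + ω + 5

base 2: 4 = 2^2; at 3: 3^3 = 27; next = 26
base 3: 26 = 2·3^2 + 2·3 + 2; at 4: 2·4^2 + 2·4 + 2 = 42; next = 41
base 4: 41 = 2·4^2 + 2·4 + 1; at 5: 2·5^2 + 2·5 + 1 = 61; next = 60
base 5: 60 = 2·5^2 + 2·5; at 6: 2·6^2 + 2·6 = 84; next = 83
base 6: 83 = 2·6^2 + 6 + 5; at 7: 2·7^2 + 7 + 5 = 110; next = 109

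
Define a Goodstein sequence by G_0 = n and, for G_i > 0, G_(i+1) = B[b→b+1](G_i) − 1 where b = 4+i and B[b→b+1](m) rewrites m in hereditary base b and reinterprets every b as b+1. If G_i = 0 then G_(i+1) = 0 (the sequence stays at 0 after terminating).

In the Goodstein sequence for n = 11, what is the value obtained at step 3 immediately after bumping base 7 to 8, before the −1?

(0) 11|_4 = 2·4 + 3 ↦ 2·5 + 3|_5 = 13 ⇒ 12
(1) 12|_5 = 2·5 + 2 ↦ 2·6 + 2|_6 = 14 ⇒ 13
(2) 13|_6 = 2·6 + 1 ↦ 2·7 + 1|_7 = 15 ⇒ 14
(3) 14|_7 = 2·7 ↦ 2·8|_8 = 16 ⇒ 15

16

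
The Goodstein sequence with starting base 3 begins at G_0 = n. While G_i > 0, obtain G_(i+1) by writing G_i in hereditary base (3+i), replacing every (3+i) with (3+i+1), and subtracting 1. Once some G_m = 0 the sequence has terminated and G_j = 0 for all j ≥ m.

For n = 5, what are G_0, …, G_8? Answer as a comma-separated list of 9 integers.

G_0=5  [base 3] 3 + 2  →[3↦4]→  4 + 2 = 6  −1 ⇒ G_1=5
G_1=5  [base 4] 4 + 1  →[4↦5]→  5 + 1 = 6  −1 ⇒ G_2=5
G_2=5  [base 5] 5  →[5↦6]→  6 = 6  −1 ⇒ G_3=5
G_3=5  [base 6] 5  →[6↦7]→  5 = 5  −1 ⇒ G_4=4
G_4=4  [base 7] 4  →[7↦8]→  4 = 4  −1 ⇒ G_5=3
G_5=3  [base 8] 3  →[8↦9]→  3 = 3  −1 ⇒ G_6=2
G_6=2  [base 9] 2  →[9↦10]→  2 = 2  −1 ⇒ G_7=1
G_7=1  [base 10] 1  →[10↦11]→  1 = 1  −1 ⇒ G_8=0

5, 5, 5, 5, 4, 3, 2, 1, 0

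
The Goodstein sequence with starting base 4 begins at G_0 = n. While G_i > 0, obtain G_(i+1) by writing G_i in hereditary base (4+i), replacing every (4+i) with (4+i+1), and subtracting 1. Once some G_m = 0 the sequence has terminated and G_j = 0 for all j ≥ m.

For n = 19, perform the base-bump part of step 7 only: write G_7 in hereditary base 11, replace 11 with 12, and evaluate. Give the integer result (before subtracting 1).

step 0: 19 = 4^2 + 3; sub 5 for 4: 5^2 + 3; = 28; G_1 = 28−1 = 27
step 1: 27 = 5^2 + 2; sub 6 for 5: 6^2 + 2; = 38; G_2 = 38−1 = 37
step 2: 37 = 6^2 + 1; sub 7 for 6: 7^2 + 1; = 50; G_3 = 50−1 = 49
step 3: 49 = 7^2; sub 8 for 7: 8^2; = 64; G_4 = 64−1 = 63
step 4: 63 = 7·8 + 7; sub 9 for 8: 7·9 + 7; = 70; G_5 = 70−1 = 69
step 5: 69 = 7·9 + 6; sub 10 for 9: 7·10 + 6; = 76; G_6 = 76−1 = 75
step 6: 75 = 7·10 + 5; sub 11 for 10: 7·11 + 5; = 82; G_7 = 82−1 = 81

88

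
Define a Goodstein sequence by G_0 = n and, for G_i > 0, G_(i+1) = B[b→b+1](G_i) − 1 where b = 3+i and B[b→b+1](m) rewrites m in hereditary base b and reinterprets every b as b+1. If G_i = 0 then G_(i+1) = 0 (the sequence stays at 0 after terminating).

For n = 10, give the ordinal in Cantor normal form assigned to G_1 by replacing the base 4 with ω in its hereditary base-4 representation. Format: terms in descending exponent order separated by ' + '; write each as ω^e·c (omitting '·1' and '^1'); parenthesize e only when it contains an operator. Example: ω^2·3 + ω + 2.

ω^2

10 —HB3→ 3^2 + 1 —bump→ 4^2 + 1 = 17 —(−1)→ 16
16 —HB4→ 4^2 —bump→ 5^2 = 25 —(−1)→ 24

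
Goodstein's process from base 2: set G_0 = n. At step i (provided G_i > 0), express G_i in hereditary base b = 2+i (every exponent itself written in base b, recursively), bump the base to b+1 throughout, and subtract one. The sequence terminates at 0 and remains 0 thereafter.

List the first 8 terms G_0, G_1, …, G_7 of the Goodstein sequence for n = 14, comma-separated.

14, 110, 1281, 18750, 326591, 5862840, 134404971, 3487116548

[0] 14 ≡ 2^(2 + 1) + 2^2 + 2 (base 2). Lift 3: 111. −1: 110.
[1] 110 ≡ 3^(3 + 1) + 3^3 + 2 (base 3). Lift 4: 1282. −1: 1281.
[2] 1281 ≡ 4^(4 + 1) + 4^4 + 1 (base 4). Lift 5: 18751. −1: 18750.
[3] 18750 ≡ 5^(5 + 1) + 5^5 (base 5). Lift 6: 326592. −1: 326591.
[4] 326591 ≡ 6^(6 + 1) + 5·6^5 + 5·6^4 + 5·6^3 + 5·6^2 + 5·6 + 5 (base 6). Lift 7: 5862841. −1: 5862840.
[5] 5862840 ≡ 7^(7 + 1) + 5·7^5 + 5·7^4 + 5·7^3 + 5·7^2 + 5·7 + 4 (base 7). Lift 8: 134404972. −1: 134404971.
[6] 134404971 ≡ 8^(8 + 1) + 5·8^5 + 5·8^4 + 5·8^3 + 5·8^2 + 5·8 + 3 (base 8). Lift 9: 3487116549. −1: 3487116548.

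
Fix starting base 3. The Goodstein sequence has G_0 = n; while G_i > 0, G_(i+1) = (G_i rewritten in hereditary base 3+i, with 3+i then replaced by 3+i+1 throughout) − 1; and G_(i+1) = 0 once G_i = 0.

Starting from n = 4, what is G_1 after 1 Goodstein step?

i=0: 4 = 3 + 1 (b=3); 3→4: 4 + 1 = 5; 5−1 = 4
i=1: 4 = 4 (b=4); 4→5: 5 = 5; 5−1 = 4

4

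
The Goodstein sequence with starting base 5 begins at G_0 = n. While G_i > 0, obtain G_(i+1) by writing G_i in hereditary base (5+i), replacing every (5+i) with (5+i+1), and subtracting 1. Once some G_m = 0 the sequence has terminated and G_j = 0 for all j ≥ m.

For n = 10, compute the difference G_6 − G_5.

i=0: 10 = 2·5 (b=5); 5→6: 2·6 = 12; 12−1 = 11
i=1: 11 = 6 + 5 (b=6); 6→7: 7 + 5 = 12; 12−1 = 11
i=2: 11 = 7 + 4 (b=7); 7→8: 8 + 4 = 12; 12−1 = 11
i=3: 11 = 8 + 3 (b=8); 8→9: 9 + 3 = 12; 12−1 = 11
i=4: 11 = 9 + 2 (b=9); 9→10: 10 + 2 = 12; 12−1 = 11
i=5: 11 = 10 + 1 (b=10); 10→11: 11 + 1 = 12; 12−1 = 11

0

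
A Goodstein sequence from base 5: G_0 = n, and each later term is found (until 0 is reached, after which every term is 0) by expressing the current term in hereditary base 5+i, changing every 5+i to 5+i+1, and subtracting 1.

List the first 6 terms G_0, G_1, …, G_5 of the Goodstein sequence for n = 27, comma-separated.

27 —HB5→ 5^2 + 2 —bump→ 6^2 + 2 = 38 —(−1)→ 37
37 —HB6→ 6^2 + 1 —bump→ 7^2 + 1 = 50 —(−1)→ 49
49 —HB7→ 7^2 —bump→ 8^2 = 64 —(−1)→ 63
63 —HB8→ 7·8 + 7 —bump→ 7·9 + 7 = 70 —(−1)→ 69
69 —HB9→ 7·9 + 6 —bump→ 7·10 + 6 = 76 —(−1)→ 75

27, 37, 49, 63, 69, 75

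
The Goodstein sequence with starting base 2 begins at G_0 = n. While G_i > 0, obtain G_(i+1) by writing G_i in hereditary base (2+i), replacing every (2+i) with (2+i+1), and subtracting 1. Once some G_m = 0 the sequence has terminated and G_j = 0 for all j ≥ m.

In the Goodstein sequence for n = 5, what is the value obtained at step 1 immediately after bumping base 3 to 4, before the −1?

256

G_0=5  [base 2] 2^2 + 1  →[2↦3]→  3^3 + 1 = 28  −1 ⇒ G_1=27
G_1=27  [base 3] 3^3  →[3↦4]→  4^4 = 256  −1 ⇒ G_2=255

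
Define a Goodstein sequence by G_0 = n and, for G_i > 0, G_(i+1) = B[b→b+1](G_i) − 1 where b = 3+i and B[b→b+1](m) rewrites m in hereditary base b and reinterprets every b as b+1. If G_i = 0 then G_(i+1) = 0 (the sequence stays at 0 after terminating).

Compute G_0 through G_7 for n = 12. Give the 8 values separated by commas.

12, 19, 27, 37, 49, 63, 69, 75

G_0 = 12. HB_3(12) = 3^2 + 3. Bump = 20. G_1 = 19.
G_1 = 19. HB_4(19) = 4^2 + 3. Bump = 28. G_2 = 27.
G_2 = 27. HB_5(27) = 5^2 + 2. Bump = 38. G_3 = 37.
G_3 = 37. HB_6(37) = 6^2 + 1. Bump = 50. G_4 = 49.
G_4 = 49. HB_7(49) = 7^2. Bump = 64. G_5 = 63.
G_5 = 63. HB_8(63) = 7·8 + 7. Bump = 70. G_6 = 69.
G_6 = 69. HB_9(69) = 7·9 + 6. Bump = 76. G_7 = 75.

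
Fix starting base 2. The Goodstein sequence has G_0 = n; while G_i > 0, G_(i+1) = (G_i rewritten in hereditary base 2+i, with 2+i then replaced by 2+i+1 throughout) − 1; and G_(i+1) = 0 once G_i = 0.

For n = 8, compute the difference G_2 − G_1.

473

(0) 8|_2 = 2^(2 + 1) ↦ 3^(3 + 1)|_3 = 81 ⇒ 80
(1) 80|_3 = 2·3^3 + 2·3^2 + 2·3 + 2 ↦ 2·4^4 + 2·4^2 + 2·4 + 2|_4 = 554 ⇒ 553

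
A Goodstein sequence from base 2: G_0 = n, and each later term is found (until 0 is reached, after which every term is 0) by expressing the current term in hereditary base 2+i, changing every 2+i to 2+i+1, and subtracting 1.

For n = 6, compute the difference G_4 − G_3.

i=0: 6 = 2^2 + 2 (b=2); 2→3: 3^3 + 3 = 30; 30−1 = 29
i=1: 29 = 3^3 + 2 (b=3); 3→4: 4^4 + 2 = 258; 258−1 = 257
i=2: 257 = 4^4 + 1 (b=4); 4→5: 5^5 + 1 = 3126; 3126−1 = 3125
i=3: 3125 = 5^5 (b=5); 5→6: 6^6 = 46656; 46656−1 = 46655

43530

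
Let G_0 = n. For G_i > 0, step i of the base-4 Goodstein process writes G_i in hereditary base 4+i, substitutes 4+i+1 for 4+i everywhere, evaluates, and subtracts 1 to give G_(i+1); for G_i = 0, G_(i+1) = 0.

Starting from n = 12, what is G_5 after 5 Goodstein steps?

12 —HB4→ 3·4 —bump→ 3·5 = 15 —(−1)→ 14
14 —HB5→ 2·5 + 4 —bump→ 2·6 + 4 = 16 —(−1)→ 15
15 —HB6→ 2·6 + 3 —bump→ 2·7 + 3 = 17 —(−1)→ 16
16 —HB7→ 2·7 + 2 —bump→ 2·8 + 2 = 18 —(−1)→ 17
17 —HB8→ 2·8 + 1 —bump→ 2·9 + 1 = 19 —(−1)→ 18
18 —HB9→ 2·9 —bump→ 2·10 = 20 —(−1)→ 19

18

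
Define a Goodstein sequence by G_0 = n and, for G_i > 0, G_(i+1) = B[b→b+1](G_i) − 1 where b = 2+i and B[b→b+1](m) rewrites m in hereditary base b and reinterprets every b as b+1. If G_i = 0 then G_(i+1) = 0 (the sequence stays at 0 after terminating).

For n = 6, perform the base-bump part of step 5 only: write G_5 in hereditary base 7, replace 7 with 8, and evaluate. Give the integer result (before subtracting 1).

187244

(0) 6|_2 = 2^2 + 2 ↦ 3^3 + 3|_3 = 30 ⇒ 29
(1) 29|_3 = 3^3 + 2 ↦ 4^4 + 2|_4 = 258 ⇒ 257
(2) 257|_4 = 4^4 + 1 ↦ 5^5 + 1|_5 = 3126 ⇒ 3125
(3) 3125|_5 = 5^5 ↦ 6^6|_6 = 46656 ⇒ 46655
(4) 46655|_6 = 5·6^5 + 5·6^4 + 5·6^3 + 5·6^2 + 5·6 + 5 ↦ 5·7^5 + 5·7^4 + 5·7^3 + 5·7^2 + 5·7 + 5|_7 = 98040 ⇒ 98039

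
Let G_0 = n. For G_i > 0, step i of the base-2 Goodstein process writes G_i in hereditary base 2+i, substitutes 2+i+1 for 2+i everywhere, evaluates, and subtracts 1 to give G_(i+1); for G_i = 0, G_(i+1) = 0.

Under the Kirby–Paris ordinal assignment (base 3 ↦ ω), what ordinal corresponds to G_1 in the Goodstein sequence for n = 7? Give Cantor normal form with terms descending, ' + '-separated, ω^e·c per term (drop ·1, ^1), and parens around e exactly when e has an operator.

ω^ω + ω

[0] 7 ≡ 2^2 + 2 + 1 (base 2). Lift 3: 31. −1: 30.
[1] 30 ≡ 3^3 + 3 (base 3). Lift 4: 260. −1: 259.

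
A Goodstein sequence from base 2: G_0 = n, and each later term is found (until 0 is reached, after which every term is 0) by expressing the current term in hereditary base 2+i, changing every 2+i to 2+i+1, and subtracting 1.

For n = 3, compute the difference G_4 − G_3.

-1

i=0: 3 = 2 + 1 (b=2); 2→3: 3 + 1 = 4; 4−1 = 3
i=1: 3 = 3 (b=3); 3→4: 4 = 4; 4−1 = 3
i=2: 3 = 3 (b=4); 4→5: 3 = 3; 3−1 = 2
i=3: 2 = 2 (b=5); 5→6: 2 = 2; 2−1 = 1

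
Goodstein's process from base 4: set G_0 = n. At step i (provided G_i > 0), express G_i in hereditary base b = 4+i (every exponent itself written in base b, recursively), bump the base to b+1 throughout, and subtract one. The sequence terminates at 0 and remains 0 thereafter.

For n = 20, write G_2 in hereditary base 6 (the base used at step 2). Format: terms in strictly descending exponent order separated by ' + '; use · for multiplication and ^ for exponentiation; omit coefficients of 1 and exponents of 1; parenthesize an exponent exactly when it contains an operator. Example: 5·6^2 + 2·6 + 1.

[0] 20 ≡ 4^2 + 4 (base 4). Lift 5: 30. −1: 29.
[1] 29 ≡ 5^2 + 4 (base 5). Lift 6: 40. −1: 39.
[2] 39 ≡ 6^2 + 3 (base 6). Lift 7: 52. −1: 51.

6^2 + 3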